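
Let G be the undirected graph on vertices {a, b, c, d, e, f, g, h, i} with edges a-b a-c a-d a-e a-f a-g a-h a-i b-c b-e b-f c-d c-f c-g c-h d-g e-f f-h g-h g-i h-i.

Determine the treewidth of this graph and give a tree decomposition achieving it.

Each bag holds 4 vertices, so the decomposition has width 3, which upper-bounds the treewidth. On the other hand G contains the 4-clique {a, b, e, f}. A clique must lie in a single bag of any decomposition, so no decomposition can have width below 3. Combining the bounds, tw(G) = 3.

Treewidth 3.
One such decomposition:
Bags: B1 = {a, c, d, g}  B2 = {a, c, g, h}  B3 = {a, g, h, i}  B4 = {a, c, f, h}  B5 = {a, b, c, f}  B6 = {a, b, e, f}
Tree: B1–B2, B2–B3, B2–B4, B4–B5, B5–B6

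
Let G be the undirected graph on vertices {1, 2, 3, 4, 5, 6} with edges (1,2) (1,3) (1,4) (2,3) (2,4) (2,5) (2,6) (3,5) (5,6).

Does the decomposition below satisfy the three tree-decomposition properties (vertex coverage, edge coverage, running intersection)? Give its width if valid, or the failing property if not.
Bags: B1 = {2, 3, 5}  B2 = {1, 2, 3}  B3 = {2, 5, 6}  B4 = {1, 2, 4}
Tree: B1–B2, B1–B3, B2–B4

Yes; width 2.

Checking the three conditions: (i) the bags cover all of {1, 2, 3, 4, 5, 6}; (ii) for each edge, some bag contains both endpoints; (iii) the bags containing any fixed vertex form a subtree. All hold, so the decomposition is valid with width 3 − 1 = 2.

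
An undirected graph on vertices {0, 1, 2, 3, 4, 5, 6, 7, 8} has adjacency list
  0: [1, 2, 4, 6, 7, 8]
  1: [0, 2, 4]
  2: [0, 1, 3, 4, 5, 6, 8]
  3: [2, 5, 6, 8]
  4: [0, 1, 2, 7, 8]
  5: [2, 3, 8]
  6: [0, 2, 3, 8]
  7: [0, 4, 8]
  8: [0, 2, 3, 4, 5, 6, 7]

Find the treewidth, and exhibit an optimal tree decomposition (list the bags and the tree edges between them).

The largest bag has 4 vertices, giving width 3; this decomposition certifies tw(G) ≤ 3. For the lower bound, the 4 vertices {0, 2, 4, 8} are pairwise adjacent, and any tree decomposition puts a clique entirely inside one bag — forcing width ≥ 3. Combining the bounds, tw(G) = 3.

Treewidth 3.
Bags: B1 = {0, 2, 6, 8}  B2 = {0, 2, 4, 8}  B3 = {2, 3, 6, 8}  B4 = {2, 3, 5, 8}  B5 = {0, 4, 7, 8}  B6 = {0, 1, 2, 4}
Tree: B1–B2, B1–B3, B3–B4, B2–B5, B2–B6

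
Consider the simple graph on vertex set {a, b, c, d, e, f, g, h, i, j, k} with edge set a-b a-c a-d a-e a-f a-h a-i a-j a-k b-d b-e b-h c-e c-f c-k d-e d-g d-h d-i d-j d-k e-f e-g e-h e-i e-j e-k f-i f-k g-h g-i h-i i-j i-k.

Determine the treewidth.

A width-4 tree decomposition is:
Bags: B1 = {a, e, f, i, k}  B2 = {a, d, e, i, k}  B3 = {a, c, e, f, k}  B4 = {a, d, e, h, i}  B5 = {a, b, d, e, h}  B6 = {a, d, e, i, j}  B7 = {d, e, g, h, i}
Tree: B1–B2, B1–B3, B2–B4, B4–B5, B4–B6, B4–B7
The largest bag has 5 vertices, giving width 4; this decomposition certifies tw(G) ≤ 4. On the other hand G contains the 5-clique {d, e, g, h, i}. A clique must lie in a single bag of any decomposition, so no decomposition can have width below 4. Therefore the treewidth is 4.

4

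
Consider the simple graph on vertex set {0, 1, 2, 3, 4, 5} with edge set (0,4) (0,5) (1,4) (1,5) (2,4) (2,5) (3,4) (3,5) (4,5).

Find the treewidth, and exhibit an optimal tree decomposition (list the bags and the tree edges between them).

Each bag holds 3 vertices, so the decomposition has width 2, which upper-bounds the treewidth. For the lower bound, the 3 vertices {0, 4, 5} are pairwise adjacent, and any tree decomposition puts a clique entirely inside one bag — forcing width ≥ 2. The upper and lower bounds meet at 2, so that is the treewidth.

Treewidth 2.
One optimal decomposition is:
Bags: B1 = {1, 4, 5}  B2 = {0, 4, 5}  B3 = {2, 4, 5}  B4 = {3, 4, 5}
Tree: B1–B2, B2–B3, B2–B4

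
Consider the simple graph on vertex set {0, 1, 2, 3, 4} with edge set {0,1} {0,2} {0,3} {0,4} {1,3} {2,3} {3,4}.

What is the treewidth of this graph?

A width-2 tree decomposition is:
Bags: B1 = {0, 1, 3}  B2 = {0, 3, 4}  B3 = {0, 2, 3}
Tree: B1–B2, B2–B3
Each bag holds 3 vertices, so the decomposition has width 2, which upper-bounds the treewidth. For the lower bound, the 3 vertices {0, 1, 3} are pairwise adjacent, and any tree decomposition puts a clique entirely inside one bag — forcing width ≥ 2. Combining the bounds, tw(G) = 2.

2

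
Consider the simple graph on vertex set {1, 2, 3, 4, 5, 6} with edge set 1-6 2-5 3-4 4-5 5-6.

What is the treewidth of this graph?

A width-1 tree decomposition is:
Bags: B1 = {5, 6}  B2 = {4, 5}  B3 = {3, 4}  B4 = {1, 6}  B5 = {2, 5}
Tree: B1–B2, B2–B3, B1–B4, B1–B5
Every bag has size at most 2, so the width is 2 − 1 = 1 and tw(G) ≤ 1. G has an edge, so its treewidth is at least 1. The upper and lower bounds meet at 1, so that is the treewidth.

1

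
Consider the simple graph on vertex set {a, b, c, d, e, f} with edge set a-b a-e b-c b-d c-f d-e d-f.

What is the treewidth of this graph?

2

A width-2 tree decomposition is:
Bags: B1 = {a, d, e}  B2 = {a, b, d}  B3 = {b, d, f}  B4 = {b, c, f}
Tree: B1–B2, B2–B3, B3–B4
The largest bag has 3 vertices, giving width 2; this decomposition certifies tw(G) ≤ 2. Since e–a–b–d–e is a cycle in G, G is not acyclic. Forests are exactly the graphs of treewidth ≤ 1, so tw(G) ≥ 2. The upper and lower bounds meet at 2, so that is the treewidth.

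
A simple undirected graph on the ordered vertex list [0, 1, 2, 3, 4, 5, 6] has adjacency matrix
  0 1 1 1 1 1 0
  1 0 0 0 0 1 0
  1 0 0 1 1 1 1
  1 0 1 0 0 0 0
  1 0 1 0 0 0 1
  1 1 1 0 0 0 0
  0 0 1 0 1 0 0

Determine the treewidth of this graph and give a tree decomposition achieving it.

Treewidth 2.
One such decomposition:
Bags: B1 = {2, 4, 6}  B2 = {0, 2, 4}  B3 = {0, 2, 3}  B4 = {0, 2, 5}  B5 = {0, 1, 5}
Tree: B1–B2, B2–B3, B2–B4, B4–B5

Every bag has size at most 3, so the width is 3 − 1 = 2 and tw(G) ≤ 2. For the lower bound, the 3 vertices {0, 1, 5} are pairwise adjacent, and any tree decomposition puts a clique entirely inside one bag — forcing width ≥ 2. The upper and lower bounds meet at 2, so that is the treewidth.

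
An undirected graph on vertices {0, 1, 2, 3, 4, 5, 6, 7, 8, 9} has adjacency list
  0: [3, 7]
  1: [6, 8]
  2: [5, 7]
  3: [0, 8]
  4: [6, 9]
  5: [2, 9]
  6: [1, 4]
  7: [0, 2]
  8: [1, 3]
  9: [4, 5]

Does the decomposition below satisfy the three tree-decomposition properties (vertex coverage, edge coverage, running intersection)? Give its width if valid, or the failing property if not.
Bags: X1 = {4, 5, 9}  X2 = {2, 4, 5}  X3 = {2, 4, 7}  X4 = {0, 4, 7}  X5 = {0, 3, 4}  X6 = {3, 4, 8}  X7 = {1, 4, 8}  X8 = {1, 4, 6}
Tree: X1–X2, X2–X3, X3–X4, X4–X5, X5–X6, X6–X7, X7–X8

Every vertex of G appears in some bag (union = {0, 1, 2, 3, 4, 5, 6, 7, 8, 9}); every edge is covered by a bag; and for each vertex v the set of bags containing v is connected in the bag tree. The decomposition is therefore valid. The largest bag has 3 vertices, so the width is 2.

Yes; width 2.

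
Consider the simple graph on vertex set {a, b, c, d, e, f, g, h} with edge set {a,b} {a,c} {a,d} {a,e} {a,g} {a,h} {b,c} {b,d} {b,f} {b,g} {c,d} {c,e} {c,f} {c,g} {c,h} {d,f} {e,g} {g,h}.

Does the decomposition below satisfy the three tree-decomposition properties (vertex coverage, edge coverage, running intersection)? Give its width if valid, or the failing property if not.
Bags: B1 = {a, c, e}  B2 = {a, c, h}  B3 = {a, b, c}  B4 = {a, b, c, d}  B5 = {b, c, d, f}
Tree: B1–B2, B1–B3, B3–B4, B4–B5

No — vertex g appears in no bag.

A tree decomposition must satisfy three properties: every vertex lies in some bag; for every edge, both endpoints lie together in some bag; and for every vertex, the bags containing it form a connected subtree. Here vertex g appears in no bag, so the decomposition is invalid.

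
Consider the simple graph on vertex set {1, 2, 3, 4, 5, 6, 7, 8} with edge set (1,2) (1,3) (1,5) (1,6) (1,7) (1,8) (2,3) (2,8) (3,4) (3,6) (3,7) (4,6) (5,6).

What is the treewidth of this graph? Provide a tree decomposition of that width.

Treewidth 2.
One optimal decomposition is:
Bags: B1 = {1, 3, 6}  B2 = {3, 4, 6}  B3 = {1, 2, 3}  B4 = {1, 3, 7}  B5 = {1, 2, 8}  B6 = {1, 5, 6}
Tree: B1–B2, B1–B3, B3–B4, B3–B5, B1–B6

Every bag has size at most 3, so the width is 3 − 1 = 2 and tw(G) ≤ 2. On the other hand G contains the 3-clique {1, 2, 8}. A clique must lie in a single bag of any decomposition, so no decomposition can have width below 2. Therefore the treewidth is 2.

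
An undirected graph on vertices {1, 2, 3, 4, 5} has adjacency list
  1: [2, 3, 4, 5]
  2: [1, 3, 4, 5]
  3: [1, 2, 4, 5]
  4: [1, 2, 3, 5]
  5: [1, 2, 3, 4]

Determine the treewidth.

4

A width-4 tree decomposition is:
Bags: B1 = {1, 2, 3, 4, 5}
Tree: (single bag)
With just one bag of size 5, the width is 5 − 1 = 4, so tw(G) ≤ 4. Conversely, {1, 2, 3, 4, 5} is a clique of size 5, and the vertices of any clique must share a bag in every tree decomposition; so some bag has ≥ 5 vertices and tw(G) ≥ 4. The upper and lower bounds meet at 4, so that is the treewidth.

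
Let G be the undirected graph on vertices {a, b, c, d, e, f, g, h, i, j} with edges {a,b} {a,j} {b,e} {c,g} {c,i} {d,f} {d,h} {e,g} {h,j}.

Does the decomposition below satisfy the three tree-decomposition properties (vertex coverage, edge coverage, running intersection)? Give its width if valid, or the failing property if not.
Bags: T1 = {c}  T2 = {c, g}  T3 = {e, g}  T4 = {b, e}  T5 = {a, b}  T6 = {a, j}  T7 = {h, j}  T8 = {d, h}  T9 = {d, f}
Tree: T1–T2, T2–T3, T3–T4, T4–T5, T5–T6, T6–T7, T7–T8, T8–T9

A tree decomposition must satisfy three properties: every vertex lies in some bag; for every edge, both endpoints lie together in some bag; and for every vertex, the bags containing it form a connected subtree. Here vertex i appears in no bag, so the decomposition is invalid.

No — vertex i appears in no bag.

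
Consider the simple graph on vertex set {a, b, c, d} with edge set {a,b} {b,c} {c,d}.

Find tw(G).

A width-1 tree decomposition is:
Bags: B1 = {c, d}  B2 = {b, c}  B3 = {a, b}
Tree: B1–B2, B2–B3
The largest bag has 2 vertices, giving width 1; this decomposition certifies tw(G) ≤ 1. G has an edge, so its treewidth is at least 1. Therefore the treewidth is 1.

1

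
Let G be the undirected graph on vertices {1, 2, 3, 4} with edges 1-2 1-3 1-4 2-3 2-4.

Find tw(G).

A width-2 tree decomposition is:
Bags: B1 = {1, 2, 4}  B2 = {1, 2, 3}
Tree: B1–B2
Each bag holds 3 vertices, so the decomposition has width 2, which upper-bounds the treewidth. For the lower bound, the 3 vertices {1, 2, 3} are pairwise adjacent, and any tree decomposition puts a clique entirely inside one bag — forcing width ≥ 2. Therefore the treewidth is 2.

2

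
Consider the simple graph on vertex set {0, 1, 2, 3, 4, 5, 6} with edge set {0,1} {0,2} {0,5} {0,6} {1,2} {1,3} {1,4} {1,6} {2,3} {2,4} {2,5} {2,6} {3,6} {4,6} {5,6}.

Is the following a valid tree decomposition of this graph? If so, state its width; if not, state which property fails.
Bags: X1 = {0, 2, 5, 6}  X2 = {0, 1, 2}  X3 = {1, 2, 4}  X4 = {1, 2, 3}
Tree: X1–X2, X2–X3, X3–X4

No — edge (6,1) lies in no bag.

A tree decomposition must satisfy three properties: every vertex lies in some bag; for every edge, both endpoints lie together in some bag; and for every vertex, the bags containing it form a connected subtree. Here edge (6,1) lies in no bag, so the decomposition is invalid.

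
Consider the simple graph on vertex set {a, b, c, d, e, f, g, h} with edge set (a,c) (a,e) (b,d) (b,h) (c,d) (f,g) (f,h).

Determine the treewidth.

A width-1 tree decomposition is:
Bags: B1 = {a, e}  B2 = {a, c}  B3 = {c, d}  B4 = {b, d}  B5 = {b, h}  B6 = {f, h}  B7 = {f, g}
Tree: B1–B2, B2–B3, B3–B4, B4–B5, B5–B6, B6–B7
Each bag holds 2 vertices, so the decomposition has width 1, which upper-bounds the treewidth. Since G has at least one edge (e.g. e–a), it is not an edgeless graph, so tw(G) ≥ 1. The upper and lower bounds meet at 1, so that is the treewidth.

1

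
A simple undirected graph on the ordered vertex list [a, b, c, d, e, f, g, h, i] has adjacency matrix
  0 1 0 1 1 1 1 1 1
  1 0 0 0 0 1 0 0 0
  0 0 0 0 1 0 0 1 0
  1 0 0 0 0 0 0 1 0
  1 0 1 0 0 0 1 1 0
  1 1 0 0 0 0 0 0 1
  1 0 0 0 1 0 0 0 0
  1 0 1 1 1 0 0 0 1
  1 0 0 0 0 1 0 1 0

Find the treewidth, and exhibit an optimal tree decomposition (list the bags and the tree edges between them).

Each bag holds 3 vertices, so the decomposition has width 2, which upper-bounds the treewidth. Conversely, {c, e, h} is a clique of size 3, and the vertices of any clique must share a bag in every tree decomposition; so some bag has ≥ 3 vertices and tw(G) ≥ 2. Hence tw(G) = 2 exactly.

Treewidth 2.
Bags: B1 = {a, e, h}  B2 = {a, h, i}  B3 = {a, d, h}  B4 = {a, e, g}  B5 = {c, e, h}  B6 = {a, f, i}  B7 = {a, b, f}
Tree: B1–B2, B2–B3, B1–B4, B1–B5, B2–B6, B6–B7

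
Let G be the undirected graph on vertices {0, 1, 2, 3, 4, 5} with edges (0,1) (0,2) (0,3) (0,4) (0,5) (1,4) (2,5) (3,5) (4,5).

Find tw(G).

A width-2 tree decomposition is:
Bags: B1 = {0, 4, 5}  B2 = {0, 3, 5}  B3 = {0, 2, 5}  B4 = {0, 1, 4}
Tree: B1–B2, B2–B3, B1–B4
The largest bag has 3 vertices, giving width 2; this decomposition certifies tw(G) ≤ 2. For the lower bound, the 3 vertices {0, 1, 4} are pairwise adjacent, and any tree decomposition puts a clique entirely inside one bag — forcing width ≥ 2. Hence tw(G) = 2 exactly.

2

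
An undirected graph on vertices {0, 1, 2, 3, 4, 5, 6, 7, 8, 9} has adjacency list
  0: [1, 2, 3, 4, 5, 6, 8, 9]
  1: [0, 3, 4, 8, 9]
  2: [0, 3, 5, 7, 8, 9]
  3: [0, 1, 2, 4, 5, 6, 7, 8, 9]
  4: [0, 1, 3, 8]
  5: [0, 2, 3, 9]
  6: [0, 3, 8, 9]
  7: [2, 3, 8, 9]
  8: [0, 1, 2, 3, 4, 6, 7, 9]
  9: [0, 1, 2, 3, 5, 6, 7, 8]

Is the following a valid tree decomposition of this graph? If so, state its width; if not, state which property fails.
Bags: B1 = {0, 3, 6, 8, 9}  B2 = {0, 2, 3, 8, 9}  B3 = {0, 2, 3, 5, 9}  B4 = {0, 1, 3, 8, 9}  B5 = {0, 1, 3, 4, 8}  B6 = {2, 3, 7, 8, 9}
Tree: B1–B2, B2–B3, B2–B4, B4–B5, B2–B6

Every vertex of G appears in some bag (union = {0, 1, 2, 3, 4, 5, 6, 7, 8, 9}); every edge is covered by a bag; and for each vertex v the set of bags containing v is connected in the bag tree. The decomposition is therefore valid. The largest bag has 5 vertices, so the width is 4.

Yes; width 4.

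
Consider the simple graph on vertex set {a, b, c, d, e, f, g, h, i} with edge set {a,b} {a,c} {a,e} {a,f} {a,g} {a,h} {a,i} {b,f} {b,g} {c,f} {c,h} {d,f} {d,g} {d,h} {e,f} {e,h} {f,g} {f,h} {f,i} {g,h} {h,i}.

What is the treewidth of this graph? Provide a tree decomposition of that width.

Each bag holds 4 vertices, so the decomposition has width 3, which upper-bounds the treewidth. On the other hand G contains the 4-clique {d, f, g, h}. A clique must lie in a single bag of any decomposition, so no decomposition can have width below 3. Hence tw(G) = 3 exactly.

Treewidth 3.
One optimal decomposition is:
Bags: B1 = {d, f, g, h}  B2 = {a, f, g, h}  B3 = {a, c, f, h}  B4 = {a, f, h, i}  B5 = {a, b, f, g}  B6 = {a, e, f, h}
Tree: B1–B2, B2–B3, B3–B4, B2–B5, B2–B6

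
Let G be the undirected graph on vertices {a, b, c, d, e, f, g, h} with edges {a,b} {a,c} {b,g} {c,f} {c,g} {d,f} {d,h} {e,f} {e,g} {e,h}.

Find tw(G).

A width-2 tree decomposition is:
Bags: B1 = {a, b, g}  B2 = {a, c, g}  B3 = {c, e, g}  B4 = {c, e, f}  B5 = {e, f, h}  B6 = {d, f, h}
Tree: B1–B2, B2–B3, B3–B4, B4–B5, B5–B6
Each bag holds 3 vertices, so the decomposition has width 2, which upper-bounds the treewidth. The edges b–a–c–g–b form a cycle, so G is not a tree and its treewidth is at least 2. Therefore the treewidth is 2.

2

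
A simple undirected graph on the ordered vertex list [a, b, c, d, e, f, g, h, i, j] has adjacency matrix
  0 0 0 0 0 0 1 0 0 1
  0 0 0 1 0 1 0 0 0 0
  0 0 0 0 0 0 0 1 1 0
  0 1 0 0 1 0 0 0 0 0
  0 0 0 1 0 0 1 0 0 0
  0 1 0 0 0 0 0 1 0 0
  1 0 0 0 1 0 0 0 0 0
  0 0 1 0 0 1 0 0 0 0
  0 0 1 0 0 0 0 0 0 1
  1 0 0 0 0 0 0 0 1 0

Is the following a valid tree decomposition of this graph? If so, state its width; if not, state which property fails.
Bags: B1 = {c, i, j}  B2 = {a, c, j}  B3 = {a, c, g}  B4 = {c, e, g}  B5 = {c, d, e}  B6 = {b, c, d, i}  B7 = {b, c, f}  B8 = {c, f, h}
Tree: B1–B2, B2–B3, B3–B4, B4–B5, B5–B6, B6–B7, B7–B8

A tree decomposition must satisfy three properties: every vertex lies in some bag; for every edge, both endpoints lie together in some bag; and for every vertex, the bags containing it form a connected subtree. Here bags containing vertex i are not connected in the tree, so the decomposition is invalid.

No — bags containing vertex i are not connected in the tree.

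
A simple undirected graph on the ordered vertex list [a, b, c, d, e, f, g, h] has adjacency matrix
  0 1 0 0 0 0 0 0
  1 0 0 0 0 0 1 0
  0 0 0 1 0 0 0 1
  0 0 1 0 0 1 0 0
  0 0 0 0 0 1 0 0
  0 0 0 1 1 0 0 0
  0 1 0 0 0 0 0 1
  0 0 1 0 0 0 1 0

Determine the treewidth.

A width-1 tree decomposition is:
Bags: B1 = {e, f}  B2 = {d, f}  B3 = {c, d}  B4 = {c, h}  B5 = {g, h}  B6 = {b, g}  B7 = {a, b}
Tree: B1–B2, B2–B3, B3–B4, B4–B5, B5–B6, B6–B7
The largest bag has 2 vertices, giving width 1; this decomposition certifies tw(G) ≤ 1. G has an edge, so its treewidth is at least 1. Therefore the treewidth is 1.

1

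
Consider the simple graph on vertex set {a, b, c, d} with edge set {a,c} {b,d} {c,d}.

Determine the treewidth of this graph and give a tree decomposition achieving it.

Every bag has size at most 2, so the width is 2 − 1 = 1 and tw(G) ≤ 1. Since G has at least one edge (e.g. a–c), it is not an edgeless graph, so tw(G) ≥ 1. Therefore the treewidth is 1.

Treewidth 1.
One such decomposition:
Bags: B1 = {a, c}  B2 = {c, d}  B3 = {b, d}
Tree: B1–B2, B2–B3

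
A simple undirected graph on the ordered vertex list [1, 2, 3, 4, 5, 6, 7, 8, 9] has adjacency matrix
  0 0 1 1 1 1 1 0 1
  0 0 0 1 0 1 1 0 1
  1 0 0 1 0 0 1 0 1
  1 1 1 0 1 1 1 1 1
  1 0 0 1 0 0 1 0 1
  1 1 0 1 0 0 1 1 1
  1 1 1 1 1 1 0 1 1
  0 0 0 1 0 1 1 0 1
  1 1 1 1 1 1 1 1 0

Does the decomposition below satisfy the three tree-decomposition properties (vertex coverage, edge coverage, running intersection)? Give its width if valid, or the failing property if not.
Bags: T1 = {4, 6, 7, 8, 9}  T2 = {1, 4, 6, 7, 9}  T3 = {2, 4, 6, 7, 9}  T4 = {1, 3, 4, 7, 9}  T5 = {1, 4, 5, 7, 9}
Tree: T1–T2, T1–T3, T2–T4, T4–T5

Every vertex of G appears in some bag (union = {1, 2, 3, 4, 5, 6, 7, 8, 9}); every edge is covered by a bag; and for each vertex v the set of bags containing v is connected in the bag tree. The decomposition is therefore valid. The largest bag has 5 vertices, so the width is 4.

Yes; width 4.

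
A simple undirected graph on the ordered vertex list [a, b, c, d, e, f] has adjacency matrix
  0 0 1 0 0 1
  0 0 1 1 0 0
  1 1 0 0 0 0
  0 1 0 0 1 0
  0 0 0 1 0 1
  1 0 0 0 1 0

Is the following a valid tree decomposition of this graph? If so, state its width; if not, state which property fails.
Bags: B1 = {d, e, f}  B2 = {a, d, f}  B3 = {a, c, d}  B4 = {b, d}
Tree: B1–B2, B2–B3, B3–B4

No — edge (c,b) lies in no bag.

A tree decomposition must satisfy three properties: every vertex lies in some bag; for every edge, both endpoints lie together in some bag; and for every vertex, the bags containing it form a connected subtree. Here edge (c,b) lies in no bag, so the decomposition is invalid.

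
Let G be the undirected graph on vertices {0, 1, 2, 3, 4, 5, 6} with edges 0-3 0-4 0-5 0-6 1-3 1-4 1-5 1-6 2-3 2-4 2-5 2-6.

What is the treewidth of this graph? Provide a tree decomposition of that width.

Treewidth 3.
Bags: B1 = {0, 1, 2, 5}  B2 = {0, 1, 2, 3}  B3 = {0, 1, 2, 6}  B4 = {0, 1, 2, 4}
Tree: B1–B2, B2–B3, B3–B4

Each bag holds 4 vertices, so the decomposition has width 3, which upper-bounds the treewidth. For the lower bound: the 4 vertex sets {1,5}, {2,3}, {0}, {6} are disjoint, each induces a connected subgraph, and every pair is joined by at least one edge of G. Contracting each set to a single vertex therefore yields K_{4} as a minor, and since treewidth is minor-monotone, tw(G) ≥ tw(K_{4}) = 3. The upper and lower bounds meet at 3, so that is the treewidth.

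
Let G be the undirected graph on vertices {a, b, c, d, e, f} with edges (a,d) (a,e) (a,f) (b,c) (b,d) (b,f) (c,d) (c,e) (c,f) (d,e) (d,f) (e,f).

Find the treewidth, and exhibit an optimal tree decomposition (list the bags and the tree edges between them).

Treewidth 3.
One such decomposition:
Bags: B1 = {c, d, e, f}  B2 = {b, c, d, f}  B3 = {a, d, e, f}
Tree: B1–B2, B1–B3

Each bag holds 4 vertices, so the decomposition has width 3, which upper-bounds the treewidth. For the lower bound, the 4 vertices {c, d, e, f} are pairwise adjacent, and any tree decomposition puts a clique entirely inside one bag — forcing width ≥ 3. Therefore the treewidth is 3.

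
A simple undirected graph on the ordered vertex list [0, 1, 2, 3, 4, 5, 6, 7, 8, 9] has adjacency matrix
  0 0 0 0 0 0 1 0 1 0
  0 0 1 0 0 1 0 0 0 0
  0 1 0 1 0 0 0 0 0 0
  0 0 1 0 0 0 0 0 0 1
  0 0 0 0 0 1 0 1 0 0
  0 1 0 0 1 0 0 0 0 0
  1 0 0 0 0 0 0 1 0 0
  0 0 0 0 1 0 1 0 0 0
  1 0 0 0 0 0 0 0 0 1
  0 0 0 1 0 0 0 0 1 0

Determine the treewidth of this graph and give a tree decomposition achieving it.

Treewidth 2.
One such decomposition:
Bags: B1 = {3, 8, 9}  B2 = {2, 3, 8}  B3 = {1, 2, 8}  B4 = {1, 5, 8}  B5 = {4, 5, 8}  B6 = {4, 7, 8}  B7 = {6, 7, 8}  B8 = {0, 6, 8}
Tree: B1–B2, B2–B3, B3–B4, B4–B5, B5–B6, B6–B7, B7–B8

The largest bag has 3 vertices, giving width 2; this decomposition certifies tw(G) ≤ 2. Since 8–9–3–2–1–5–4–7–6–0–8 is a cycle in G, G is not acyclic. Forests are exactly the graphs of treewidth ≤ 1, so tw(G) ≥ 2. Combining the bounds, tw(G) = 2.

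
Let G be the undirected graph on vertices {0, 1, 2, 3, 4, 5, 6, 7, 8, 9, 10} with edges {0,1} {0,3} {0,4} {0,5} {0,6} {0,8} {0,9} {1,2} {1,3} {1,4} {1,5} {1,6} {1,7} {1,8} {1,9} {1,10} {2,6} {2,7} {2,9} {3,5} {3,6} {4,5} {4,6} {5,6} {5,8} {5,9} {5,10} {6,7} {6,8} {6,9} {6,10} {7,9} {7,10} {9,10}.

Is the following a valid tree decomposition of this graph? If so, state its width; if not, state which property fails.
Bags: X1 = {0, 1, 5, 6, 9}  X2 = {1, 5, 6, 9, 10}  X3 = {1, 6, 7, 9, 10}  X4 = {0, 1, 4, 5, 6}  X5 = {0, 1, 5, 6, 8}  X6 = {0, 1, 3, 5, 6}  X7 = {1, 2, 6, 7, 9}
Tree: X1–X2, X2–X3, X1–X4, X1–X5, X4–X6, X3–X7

Checking the three conditions: (i) the bags cover all of {0, 1, 2, 3, 4, 5, 6, 7, 8, 9, 10}; (ii) for each edge, some bag contains both endpoints; (iii) the bags containing any fixed vertex form a subtree. All hold, so the decomposition is valid with width 5 − 1 = 4.

Yes; width 4.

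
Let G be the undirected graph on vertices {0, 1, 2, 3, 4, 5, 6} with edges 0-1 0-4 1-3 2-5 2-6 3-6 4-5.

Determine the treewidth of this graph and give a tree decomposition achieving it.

Each bag holds 3 vertices, so the decomposition has width 2, which upper-bounds the treewidth. The edges 6–2–5–4–0–1–3–6 form a cycle, so G is not a tree and its treewidth is at least 2. Combining the bounds, tw(G) = 2.

Treewidth 2.
One optimal decomposition is:
Bags: B1 = {2, 5, 6}  B2 = {4, 5, 6}  B3 = {0, 4, 6}  B4 = {0, 1, 6}  B5 = {1, 3, 6}
Tree: B1–B2, B2–B3, B3–B4, B4–B5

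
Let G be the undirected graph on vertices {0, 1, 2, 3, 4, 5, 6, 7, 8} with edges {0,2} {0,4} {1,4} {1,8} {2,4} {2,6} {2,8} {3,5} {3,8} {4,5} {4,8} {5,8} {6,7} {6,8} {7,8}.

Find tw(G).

A width-2 tree decomposition is:
Bags: B1 = {2, 4, 8}  B2 = {4, 5, 8}  B3 = {2, 6, 8}  B4 = {3, 5, 8}  B5 = {6, 7, 8}  B6 = {0, 2, 4}  B7 = {1, 4, 8}
Tree: B1–B2, B1–B3, B2–B4, B3–B5, B1–B6, B1–B7
Each bag holds 3 vertices, so the decomposition has width 2, which upper-bounds the treewidth. Conversely, {0, 2, 4} is a clique of size 3, and the vertices of any clique must share a bag in every tree decomposition; so some bag has ≥ 3 vertices and tw(G) ≥ 2. Hence tw(G) = 2 exactly.

2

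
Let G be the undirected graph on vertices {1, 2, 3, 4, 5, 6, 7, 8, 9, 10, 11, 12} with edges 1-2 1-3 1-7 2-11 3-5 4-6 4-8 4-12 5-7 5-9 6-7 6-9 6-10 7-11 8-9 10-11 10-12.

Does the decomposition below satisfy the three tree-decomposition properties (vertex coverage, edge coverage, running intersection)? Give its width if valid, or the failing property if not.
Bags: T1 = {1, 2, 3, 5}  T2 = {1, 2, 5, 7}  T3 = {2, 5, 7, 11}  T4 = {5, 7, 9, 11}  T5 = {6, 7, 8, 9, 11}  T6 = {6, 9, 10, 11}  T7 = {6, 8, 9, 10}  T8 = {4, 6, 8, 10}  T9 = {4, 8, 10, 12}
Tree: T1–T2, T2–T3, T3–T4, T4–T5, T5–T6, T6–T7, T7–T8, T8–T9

No — bags containing vertex 8 are not connected in the tree.

A tree decomposition must satisfy three properties: every vertex lies in some bag; for every edge, both endpoints lie together in some bag; and for every vertex, the bags containing it form a connected subtree. Here bags containing vertex 8 are not connected in the tree, so the decomposition is invalid.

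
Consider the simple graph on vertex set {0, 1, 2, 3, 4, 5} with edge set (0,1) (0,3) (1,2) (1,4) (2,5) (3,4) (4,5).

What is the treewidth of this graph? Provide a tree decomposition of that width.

Each bag holds 3 vertices, so the decomposition has width 2, which upper-bounds the treewidth. For the lower bound, G contains the cycle 0–3–4–1–0, so G is not a forest; only forests have treewidth ≤ 1, hence tw(G) ≥ 2. Therefore the treewidth is 2.

Treewidth 2.
One such decomposition:
Bags: B1 = {0, 1, 3}  B2 = {1, 3, 4}  B3 = {1, 2, 4}  B4 = {2, 4, 5}
Tree: B1–B2, B2–B3, B3–B4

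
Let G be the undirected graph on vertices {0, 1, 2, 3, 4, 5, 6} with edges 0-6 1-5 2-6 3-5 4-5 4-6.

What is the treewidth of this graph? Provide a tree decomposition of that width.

The largest bag has 2 vertices, giving width 1; this decomposition certifies tw(G) ≤ 1. Since G has at least one edge (e.g. 6–0), it is not an edgeless graph, so tw(G) ≥ 1. The upper and lower bounds meet at 1, so that is the treewidth.

Treewidth 1.
Bags: B1 = {0, 6}  B2 = {2, 6}  B3 = {4, 6}  B4 = {4, 5}  B5 = {1, 5}  B6 = {3, 5}
Tree: B1–B2, B1–B3, B3–B4, B4–B5, B4–B6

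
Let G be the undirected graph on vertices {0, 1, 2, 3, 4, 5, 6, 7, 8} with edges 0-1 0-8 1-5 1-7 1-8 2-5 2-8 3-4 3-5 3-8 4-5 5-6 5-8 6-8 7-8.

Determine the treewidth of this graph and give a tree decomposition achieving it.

The largest bag has 3 vertices, giving width 2; this decomposition certifies tw(G) ≤ 2. On the other hand G contains the 3-clique {0, 1, 8}. A clique must lie in a single bag of any decomposition, so no decomposition can have width below 2. The upper and lower bounds meet at 2, so that is the treewidth.

Treewidth 2.
One such decomposition:
Bags: B1 = {5, 6, 8}  B2 = {2, 5, 8}  B3 = {1, 5, 8}  B4 = {1, 7, 8}  B5 = {3, 5, 8}  B6 = {3, 4, 5}  B7 = {0, 1, 8}
Tree: B1–B2, B2–B3, B3–B4, B3–B5, B5–B6, B4–B7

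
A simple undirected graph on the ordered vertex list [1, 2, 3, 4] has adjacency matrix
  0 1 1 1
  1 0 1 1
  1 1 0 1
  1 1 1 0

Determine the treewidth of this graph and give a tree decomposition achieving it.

With just one bag of size 4, the width is 4 − 1 = 3, so tw(G) ≤ 3. For the lower bound, the 4 vertices {1, 2, 3, 4} are pairwise adjacent, and any tree decomposition puts a clique entirely inside one bag — forcing width ≥ 3. Therefore the treewidth is 3.

Treewidth 3.
Bags: B1 = {1, 2, 3, 4}
Tree: (single bag)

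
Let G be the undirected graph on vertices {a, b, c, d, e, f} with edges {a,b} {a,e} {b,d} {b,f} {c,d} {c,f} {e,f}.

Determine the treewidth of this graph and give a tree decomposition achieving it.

Treewidth 2.
One such decomposition:
Bags: B1 = {a, b, e}  B2 = {b, e, f}  B3 = {b, d, f}  B4 = {c, d, f}
Tree: B1–B2, B2–B3, B3–B4

Each bag holds 3 vertices, so the decomposition has width 2, which upper-bounds the treewidth. The edges a–e–f–b–a form a cycle, so G is not a tree and its treewidth is at least 2. Combining the bounds, tw(G) = 2.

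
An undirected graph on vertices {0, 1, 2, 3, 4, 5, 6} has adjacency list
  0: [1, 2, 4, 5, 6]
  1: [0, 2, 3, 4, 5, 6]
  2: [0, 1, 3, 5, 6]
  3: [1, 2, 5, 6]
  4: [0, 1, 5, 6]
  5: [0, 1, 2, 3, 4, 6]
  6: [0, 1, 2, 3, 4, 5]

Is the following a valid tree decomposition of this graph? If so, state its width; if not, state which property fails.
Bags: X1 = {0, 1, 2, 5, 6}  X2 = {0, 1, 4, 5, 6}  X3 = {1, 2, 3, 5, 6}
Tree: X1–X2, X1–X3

Vertex coverage: the bags together contain {0, 1, 2, 3, 4, 5, 6}, the full vertex set. Edge coverage: each edge of G has both endpoints in at least one bag. Running intersection: for every vertex, the bags containing it form a connected subtree. All three properties hold, so this is a valid tree decomposition of width max|bag| − 1 = 4, and hence tw(G) ≤ 4.

Yes; width 4.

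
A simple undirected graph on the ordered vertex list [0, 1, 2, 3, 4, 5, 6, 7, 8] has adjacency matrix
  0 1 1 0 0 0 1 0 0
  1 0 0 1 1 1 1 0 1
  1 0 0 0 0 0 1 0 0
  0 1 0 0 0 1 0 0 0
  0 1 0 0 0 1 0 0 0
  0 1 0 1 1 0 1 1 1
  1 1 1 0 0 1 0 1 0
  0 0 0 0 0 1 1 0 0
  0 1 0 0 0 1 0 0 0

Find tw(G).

2

A width-2 tree decomposition is:
Bags: B1 = {0, 1, 6}  B2 = {1, 5, 6}  B3 = {0, 2, 6}  B4 = {1, 3, 5}  B5 = {1, 5, 8}  B6 = {1, 4, 5}  B7 = {5, 6, 7}
Tree: B1–B2, B1–B3, B2–B4, B4–B5, B4–B6, B2–B7
The largest bag has 3 vertices, giving width 2; this decomposition certifies tw(G) ≤ 2. On the other hand G contains the 3-clique {0, 1, 6}. A clique must lie in a single bag of any decomposition, so no decomposition can have width below 2. Therefore the treewidth is 2.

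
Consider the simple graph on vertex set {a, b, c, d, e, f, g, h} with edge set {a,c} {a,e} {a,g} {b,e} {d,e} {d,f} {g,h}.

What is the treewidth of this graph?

A width-1 tree decomposition is:
Bags: B1 = {a, e}  B2 = {a, g}  B3 = {g, h}  B4 = {a, c}  B5 = {d, e}  B6 = {d, f}  B7 = {b, e}
Tree: B1–B2, B2–B3, B2–B4, B1–B5, B5–B6, B1–B7
Each bag holds 2 vertices, so the decomposition has width 1, which upper-bounds the treewidth. G has an edge, so its treewidth is at least 1. Hence tw(G) = 1 exactly.

1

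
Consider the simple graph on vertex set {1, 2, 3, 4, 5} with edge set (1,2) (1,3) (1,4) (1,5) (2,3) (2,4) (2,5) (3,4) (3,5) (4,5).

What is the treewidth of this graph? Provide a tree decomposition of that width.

Treewidth 4.
One optimal decomposition is:
Bags: B1 = {1, 2, 3, 4, 5}
Tree: (single bag)

With just one bag of size 5, the width is 5 − 1 = 4, so tw(G) ≤ 4. For the lower bound, the 5 vertices {1, 2, 3, 4, 5} are pairwise adjacent, and any tree decomposition puts a clique entirely inside one bag — forcing width ≥ 4. Hence tw(G) = 4 exactly.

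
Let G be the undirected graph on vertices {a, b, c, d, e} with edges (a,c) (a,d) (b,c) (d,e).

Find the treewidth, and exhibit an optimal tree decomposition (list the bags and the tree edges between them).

The largest bag has 2 vertices, giving width 1; this decomposition certifies tw(G) ≤ 1. G has an edge, so its treewidth is at least 1. Therefore the treewidth is 1.

Treewidth 1.
One optimal decomposition is:
Bags: B1 = {b, c}  B2 = {a, c}  B3 = {a, d}  B4 = {d, e}
Tree: B1–B2, B2–B3, B3–B4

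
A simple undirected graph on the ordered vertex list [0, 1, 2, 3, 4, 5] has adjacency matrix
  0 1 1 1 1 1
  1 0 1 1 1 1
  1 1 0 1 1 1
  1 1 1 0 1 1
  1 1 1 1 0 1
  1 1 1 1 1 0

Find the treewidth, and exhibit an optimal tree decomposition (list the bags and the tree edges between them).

Treewidth 5.
One such decomposition:
Bags: B1 = {0, 1, 2, 3, 4, 5}
Tree: (single bag)

With just one bag of size 6, the width is 6 − 1 = 5, so tw(G) ≤ 5. On the other hand G contains the 6-clique {0, 1, 2, 3, 4, 5}. A clique must lie in a single bag of any decomposition, so no decomposition can have width below 5. Therefore the treewidth is 5.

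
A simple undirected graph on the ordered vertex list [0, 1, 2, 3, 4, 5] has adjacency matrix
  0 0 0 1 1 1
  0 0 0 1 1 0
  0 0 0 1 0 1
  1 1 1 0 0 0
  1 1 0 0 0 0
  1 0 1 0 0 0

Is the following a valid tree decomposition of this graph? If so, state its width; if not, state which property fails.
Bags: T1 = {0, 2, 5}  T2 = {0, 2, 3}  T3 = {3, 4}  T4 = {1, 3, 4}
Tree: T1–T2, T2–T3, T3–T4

A tree decomposition must satisfy three properties: every vertex lies in some bag; for every edge, both endpoints lie together in some bag; and for every vertex, the bags containing it form a connected subtree. Here edge (0,4) lies in no bag, so the decomposition is invalid.

No — edge (0,4) lies in no bag.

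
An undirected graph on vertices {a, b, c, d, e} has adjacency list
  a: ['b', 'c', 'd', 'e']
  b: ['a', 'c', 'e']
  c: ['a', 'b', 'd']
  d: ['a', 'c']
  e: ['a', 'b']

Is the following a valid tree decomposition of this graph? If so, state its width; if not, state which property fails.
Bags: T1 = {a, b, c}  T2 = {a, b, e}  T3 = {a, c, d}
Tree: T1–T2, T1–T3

Yes; width 2.

Every vertex of G appears in some bag (union = {a, b, c, d, e}); every edge is covered by a bag; and for each vertex v the set of bags containing v is connected in the bag tree. The decomposition is therefore valid. The largest bag has 3 vertices, so the width is 2.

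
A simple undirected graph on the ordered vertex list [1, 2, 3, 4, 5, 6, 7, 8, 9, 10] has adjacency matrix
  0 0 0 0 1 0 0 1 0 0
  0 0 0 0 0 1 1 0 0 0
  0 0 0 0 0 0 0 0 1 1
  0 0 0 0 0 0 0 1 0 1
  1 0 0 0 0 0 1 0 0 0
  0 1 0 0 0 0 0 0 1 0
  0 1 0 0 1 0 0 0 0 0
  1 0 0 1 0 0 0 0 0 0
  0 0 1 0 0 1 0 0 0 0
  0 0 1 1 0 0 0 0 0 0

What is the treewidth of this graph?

2

A width-2 tree decomposition is:
Bags: B1 = {2, 5, 7}  B2 = {1, 2, 5}  B3 = {1, 2, 8}  B4 = {2, 4, 8}  B5 = {2, 4, 10}  B6 = {2, 3, 10}  B7 = {2, 3, 9}  B8 = {2, 6, 9}
Tree: B1–B2, B2–B3, B3–B4, B4–B5, B5–B6, B6–B7, B7–B8
The largest bag has 3 vertices, giving width 2; this decomposition certifies tw(G) ≤ 2. The edges 2–7–5–1–8–4–10–3–9–6–2 form a cycle, so G is not a tree and its treewidth is at least 2. The upper and lower bounds meet at 2, so that is the treewidth.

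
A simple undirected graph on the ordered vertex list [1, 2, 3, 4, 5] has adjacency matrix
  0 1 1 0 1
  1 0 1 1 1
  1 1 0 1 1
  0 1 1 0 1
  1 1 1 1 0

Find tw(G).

3

A width-3 tree decomposition is:
Bags: B1 = {1, 2, 3, 5}  B2 = {2, 3, 4, 5}
Tree: B1–B2
Every bag has size at most 4, so the width is 4 − 1 = 3 and tw(G) ≤ 3. On the other hand G contains the 4-clique {1, 2, 3, 5}. A clique must lie in a single bag of any decomposition, so no decomposition can have width below 3. Combining the bounds, tw(G) = 3.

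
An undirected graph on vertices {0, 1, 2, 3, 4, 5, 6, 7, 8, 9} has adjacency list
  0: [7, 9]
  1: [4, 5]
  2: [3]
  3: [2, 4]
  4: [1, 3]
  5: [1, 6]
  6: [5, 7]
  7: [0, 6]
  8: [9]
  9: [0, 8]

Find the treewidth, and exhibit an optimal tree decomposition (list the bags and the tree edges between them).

The largest bag has 2 vertices, giving width 1; this decomposition certifies tw(G) ≤ 1. Since G has at least one edge (e.g. 8–9), it is not an edgeless graph, so tw(G) ≥ 1. Combining the bounds, tw(G) = 1.

Treewidth 1.
Bags: B1 = {8, 9}  B2 = {0, 9}  B3 = {0, 7}  B4 = {6, 7}  B5 = {5, 6}  B6 = {1, 5}  B7 = {1, 4}  B8 = {3, 4}  B9 = {2, 3}
Tree: B1–B2, B2–B3, B3–B4, B4–B5, B5–B6, B6–B7, B7–B8, B8–B9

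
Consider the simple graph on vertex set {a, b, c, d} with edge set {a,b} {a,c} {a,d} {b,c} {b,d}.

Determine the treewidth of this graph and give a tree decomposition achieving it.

Every bag has size at most 3, so the width is 3 − 1 = 2 and tw(G) ≤ 2. On the other hand G contains the 3-clique {a, b, d}. A clique must lie in a single bag of any decomposition, so no decomposition can have width below 2. The upper and lower bounds meet at 2, so that is the treewidth.

Treewidth 2.
One optimal decomposition is:
Bags: B1 = {a, b, c}  B2 = {a, b, d}
Tree: B1–B2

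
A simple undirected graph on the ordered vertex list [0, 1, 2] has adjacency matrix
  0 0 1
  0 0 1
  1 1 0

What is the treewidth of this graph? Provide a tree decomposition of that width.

Treewidth 1.
Bags: B1 = {0, 2}  B2 = {1, 2}
Tree: B1–B2

Every bag has size at most 2, so the width is 2 − 1 = 1 and tw(G) ≤ 1. Any graph with an edge has treewidth ≥ 1, and G has the edge 0–2. The upper and lower bounds meet at 1, so that is the treewidth.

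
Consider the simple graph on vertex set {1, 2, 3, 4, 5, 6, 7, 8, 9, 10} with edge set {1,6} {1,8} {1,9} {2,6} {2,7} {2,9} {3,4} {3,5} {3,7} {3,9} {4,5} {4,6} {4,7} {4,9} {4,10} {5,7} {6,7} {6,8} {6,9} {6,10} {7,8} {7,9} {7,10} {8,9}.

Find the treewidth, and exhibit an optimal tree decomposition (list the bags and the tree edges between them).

The largest bag has 4 vertices, giving width 3; this decomposition certifies tw(G) ≤ 3. For the lower bound, the 4 vertices {1, 6, 8, 9} are pairwise adjacent, and any tree decomposition puts a clique entirely inside one bag — forcing width ≥ 3. Therefore the treewidth is 3.

Treewidth 3.
One such decomposition:
Bags: B1 = {6, 7, 8, 9}  B2 = {4, 6, 7, 9}  B3 = {1, 6, 8, 9}  B4 = {2, 6, 7, 9}  B5 = {3, 4, 7, 9}  B6 = {3, 4, 5, 7}  B7 = {4, 6, 7, 10}
Tree: B1–B2, B1–B3, B2–B4, B2–B5, B5–B6, B2–B7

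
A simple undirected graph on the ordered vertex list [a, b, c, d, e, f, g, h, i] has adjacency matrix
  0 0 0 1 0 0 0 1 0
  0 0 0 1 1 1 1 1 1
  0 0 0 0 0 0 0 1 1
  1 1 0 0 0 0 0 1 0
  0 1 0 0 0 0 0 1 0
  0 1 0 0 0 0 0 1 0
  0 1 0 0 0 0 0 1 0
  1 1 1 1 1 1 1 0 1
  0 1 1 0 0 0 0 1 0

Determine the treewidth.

A width-2 tree decomposition is:
Bags: B1 = {b, h, i}  B2 = {b, d, h}  B3 = {b, g, h}  B4 = {a, d, h}  B5 = {b, e, h}  B6 = {c, h, i}  B7 = {b, f, h}
Tree: B1–B2, B1–B3, B2–B4, B2–B5, B1–B6, B1–B7
Every bag has size at most 3, so the width is 3 − 1 = 2 and tw(G) ≤ 2. On the other hand G contains the 3-clique {c, h, i}. A clique must lie in a single bag of any decomposition, so no decomposition can have width below 2. Combining the bounds, tw(G) = 2.

2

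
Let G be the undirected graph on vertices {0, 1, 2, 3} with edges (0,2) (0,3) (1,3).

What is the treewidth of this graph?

A width-1 tree decomposition is:
Bags: B1 = {0, 2}  B2 = {0, 3}  B3 = {1, 3}
Tree: B1–B2, B2–B3
Each bag holds 2 vertices, so the decomposition has width 1, which upper-bounds the treewidth. Since G has at least one edge (e.g. 2–0), it is not an edgeless graph, so tw(G) ≥ 1. Combining the bounds, tw(G) = 1.

1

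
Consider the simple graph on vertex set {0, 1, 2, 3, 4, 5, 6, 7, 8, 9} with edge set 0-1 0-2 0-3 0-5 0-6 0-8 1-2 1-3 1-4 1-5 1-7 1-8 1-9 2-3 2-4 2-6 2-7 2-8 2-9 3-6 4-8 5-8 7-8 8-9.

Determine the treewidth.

A width-3 tree decomposition is:
Bags: B1 = {0, 1, 2, 3}  B2 = {0, 2, 3, 6}  B3 = {0, 1, 2, 8}  B4 = {1, 2, 4, 8}  B5 = {1, 2, 7, 8}  B6 = {1, 2, 8, 9}  B7 = {0, 1, 5, 8}
Tree: B1–B2, B1–B3, B3–B4, B3–B5, B3–B6, B3–B7
Each bag holds 4 vertices, so the decomposition has width 3, which upper-bounds the treewidth. On the other hand G contains the 4-clique {0, 1, 2, 8}. A clique must lie in a single bag of any decomposition, so no decomposition can have width below 3. The upper and lower bounds meet at 3, so that is the treewidth.

3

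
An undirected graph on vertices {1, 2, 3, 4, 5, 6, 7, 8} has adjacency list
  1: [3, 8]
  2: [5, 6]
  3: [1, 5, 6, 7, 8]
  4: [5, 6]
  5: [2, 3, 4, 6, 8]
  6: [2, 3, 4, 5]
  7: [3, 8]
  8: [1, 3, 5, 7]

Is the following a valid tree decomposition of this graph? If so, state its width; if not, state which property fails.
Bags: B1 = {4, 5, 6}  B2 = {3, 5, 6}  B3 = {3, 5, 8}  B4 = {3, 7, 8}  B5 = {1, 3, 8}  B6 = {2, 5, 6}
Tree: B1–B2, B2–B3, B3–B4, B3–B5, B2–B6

Yes; width 2.

Vertex coverage: the bags together contain {1, 2, 3, 4, 5, 6, 7, 8}, the full vertex set. Edge coverage: each edge of G has both endpoints in at least one bag. Running intersection: for every vertex, the bags containing it form a connected subtree. All three properties hold, so this is a valid tree decomposition of width max|bag| − 1 = 2, and hence tw(G) ≤ 2.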